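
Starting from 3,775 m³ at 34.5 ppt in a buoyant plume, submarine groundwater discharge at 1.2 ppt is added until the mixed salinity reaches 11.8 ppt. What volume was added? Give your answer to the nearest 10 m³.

8080 m³

Salt balance: 3,775×34.5 + V×1.2 = (3,775+V)×11.8
130,237.5 + 1.2V = 44,545 + 11.8V
85,692.5 = 10.6V
V = 8,084.2 m³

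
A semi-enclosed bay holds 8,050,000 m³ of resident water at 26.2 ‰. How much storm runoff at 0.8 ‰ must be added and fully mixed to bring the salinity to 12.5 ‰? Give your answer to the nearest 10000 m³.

9430000 m³

Salt balance: 8,050,000×26.2 + V×0.8 = (8,050,000+V)×12.5
210,910,000 + 0.8V = 100,625,000 + 12.5V
110,285,000 = 11.7V
V = 9,426,068.38 m³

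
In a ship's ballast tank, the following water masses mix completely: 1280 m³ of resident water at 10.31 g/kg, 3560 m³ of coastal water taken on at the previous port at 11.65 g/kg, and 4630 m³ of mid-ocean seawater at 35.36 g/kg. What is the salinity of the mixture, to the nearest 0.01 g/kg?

Weighted by volume,
salt = 1,280×10.31 + 3,560×11.65 + 4,630×35.36 = 13,196.8 + 41,474 + 163,716.8 = 218,387.6
volume = 1,280 + 3,560 + 4,630 = 9,470 m³
S = 218,387.6 / 9,470 = 23.061 g/kg

23.06 g/kg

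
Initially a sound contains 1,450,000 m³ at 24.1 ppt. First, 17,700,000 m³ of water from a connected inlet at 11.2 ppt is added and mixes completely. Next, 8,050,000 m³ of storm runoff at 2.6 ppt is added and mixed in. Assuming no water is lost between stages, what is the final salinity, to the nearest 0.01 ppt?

Salt balance:
Initial salt = 1,450,000×24.1 = 34,945,000
After stage 1: salt = 34,945,000 + 17,700,000×11.2 = 233,185,000; volume = 19,150,000 m³; S = 12.177 ppt
After stage 2: salt = 233,185,000 + 8,050,000×2.6 = 254,115,000; volume = 27,200,000 m³
S = 254,115,000 / 27,200,000 = 9.3425 ppt

9.34 ppt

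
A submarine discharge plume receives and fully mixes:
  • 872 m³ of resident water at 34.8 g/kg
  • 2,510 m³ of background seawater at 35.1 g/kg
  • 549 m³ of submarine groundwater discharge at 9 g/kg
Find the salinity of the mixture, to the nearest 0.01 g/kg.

By conservation of dissolved salt,
salt = 872×34.8 + 2,510×35.1 + 549×9 = 30,345.6 + 88,101 + 4,941 = 123,387.6
volume = 872 + 2,510 + 549 = 3,931 m³
S = 123,387.6 / 3,931 = 31.3883 g/kg

31.39 g/kg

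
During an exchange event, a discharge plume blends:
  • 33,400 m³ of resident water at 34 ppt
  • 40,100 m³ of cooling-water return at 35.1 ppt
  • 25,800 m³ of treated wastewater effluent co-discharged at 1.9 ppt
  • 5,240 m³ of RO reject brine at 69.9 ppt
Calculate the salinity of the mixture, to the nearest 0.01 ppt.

28.30 ppt

By conservation of dissolved salt,
salt = 33,400×34 + 40,100×35.1 + 25,800×1.9 + 5,240×69.9 = 1,135,600 + 1,407,510 + 49,020 + 366,276 = 2,958,406
volume = 33,400 + 40,100 + 25,800 + 5,240 = 104,540 m³
S = 2,958,406 / 104,540 = 28.2993 ppt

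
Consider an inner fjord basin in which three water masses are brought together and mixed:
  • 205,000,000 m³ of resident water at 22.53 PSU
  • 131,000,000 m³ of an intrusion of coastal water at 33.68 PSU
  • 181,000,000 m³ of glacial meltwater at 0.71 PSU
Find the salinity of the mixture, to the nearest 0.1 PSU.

17.7 PSU

Weighted by volume,
salt = 205,000,000×22.53 + 131,000,000×33.68 + 181,000,000×0.71 = 4,618,650,000 + 4,412,080,000 + 128,510,000 = 9,159,240,000
volume = 205,000,000 + 131,000,000 + 181,000,000 = 517,000,000 m³
S = 9,159,240,000 / 517,000,000 = 17.716 PSU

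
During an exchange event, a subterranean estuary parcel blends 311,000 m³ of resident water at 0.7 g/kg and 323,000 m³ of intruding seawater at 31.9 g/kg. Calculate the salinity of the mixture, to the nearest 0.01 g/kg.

Salt balance:
salt = 311,000×0.7 + 323,000×31.9 = 217,700 + 10,303,700 = 10,521,400
volume = 311,000 + 323,000 = 634,000 m³
S = 10,521,400 / 634,000 = 16.5953 g/kg

16.60 g/kg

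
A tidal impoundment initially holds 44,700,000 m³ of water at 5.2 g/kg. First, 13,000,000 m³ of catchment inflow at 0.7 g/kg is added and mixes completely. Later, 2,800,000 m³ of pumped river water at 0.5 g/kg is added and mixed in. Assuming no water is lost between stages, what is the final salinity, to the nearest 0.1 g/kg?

4.0 g/kg

Weighted by volume,
Initial salt = 44,700,000×5.2 = 232,440,000
After stage 1: salt = 232,440,000 + 13,000,000×0.7 = 241,540,000; volume = 57,700,000 m³; S = 4.186 g/kg
After stage 2: salt = 241,540,000 + 2,800,000×0.5 = 242,940,000; volume = 60,500,000 m³
S = 242,940,000 / 60,500,000 = 4.0155 g/kg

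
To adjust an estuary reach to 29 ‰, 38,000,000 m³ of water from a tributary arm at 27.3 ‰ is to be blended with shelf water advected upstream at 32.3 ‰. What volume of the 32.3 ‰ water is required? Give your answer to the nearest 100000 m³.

19600000 m³

Salt balance: 38,000,000×27.3 + V×32.3 = (38,000,000+V)×29
1,037,400,000 + 32.3V = 1,102,000,000 + 29V
64,600,000 = 3.3V
V = 19,575,757.58 m³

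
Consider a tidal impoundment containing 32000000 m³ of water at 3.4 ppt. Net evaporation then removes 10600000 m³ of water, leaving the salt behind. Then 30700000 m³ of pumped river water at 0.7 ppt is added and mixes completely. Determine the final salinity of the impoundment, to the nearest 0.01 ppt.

2.50 ppt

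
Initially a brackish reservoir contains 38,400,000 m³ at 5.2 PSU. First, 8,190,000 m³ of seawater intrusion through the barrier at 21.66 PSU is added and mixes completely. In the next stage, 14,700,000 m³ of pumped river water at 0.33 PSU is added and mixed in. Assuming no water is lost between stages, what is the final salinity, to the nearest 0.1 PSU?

6.2 PSU

Salt balance:
Initial salt = 38,400,000×5.2 = 199,680,000
After stage 1: salt = 199,680,000 + 8,190,000×21.66 = 377,075,400; volume = 46,590,000 m³; S = 8.093 PSU
After stage 2: salt = 377,075,400 + 14,700,000×0.33 = 381,926,400; volume = 61,290,000 m³
S = 381,926,400 / 61,290,000 = 6.2315 PSU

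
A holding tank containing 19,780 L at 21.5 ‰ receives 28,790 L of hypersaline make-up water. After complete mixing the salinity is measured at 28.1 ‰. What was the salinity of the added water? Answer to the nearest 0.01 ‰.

32.63 ‰

Salt balance: 19,780×21.5 + 28,790×S = 48,570×28.1
425,270 + 28,790·S = 1,364,817
S = (1,364,817 − 425,270) / 28,790 = 32.6345 ‰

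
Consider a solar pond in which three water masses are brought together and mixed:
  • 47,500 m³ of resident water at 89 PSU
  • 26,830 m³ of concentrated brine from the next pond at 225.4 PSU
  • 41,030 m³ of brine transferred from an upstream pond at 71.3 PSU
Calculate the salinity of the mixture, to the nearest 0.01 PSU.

114.43 PSU

Salt balance:
salt = 47,500×89 + 26,830×225.4 + 41,030×71.3 = 4,227,500 + 6,047,482 + 2,925,439 = 13,200,421
volume = 47,500 + 26,830 + 41,030 = 115,360 m³
S = 13,200,421 / 115,360 = 114.4281 PSU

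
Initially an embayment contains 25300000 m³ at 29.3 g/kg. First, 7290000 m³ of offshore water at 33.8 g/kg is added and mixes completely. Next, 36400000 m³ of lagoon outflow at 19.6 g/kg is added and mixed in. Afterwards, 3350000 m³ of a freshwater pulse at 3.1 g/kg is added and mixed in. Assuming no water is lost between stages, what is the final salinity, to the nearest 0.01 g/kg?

23.66 g/kg

Mass of salt is conserved:
Initial salt = 25,300,000×29.3 = 741,290,000
After stage 1: salt = 741,290,000 + 7,290,000×33.8 = 987,692,000; volume = 32,590,000 m³; S = 30.307 g/kg
After stage 2: salt = 987,692,000 + 36,400,000×19.6 = 1,701,132,000; volume = 68,990,000 m³; S = 24.658 g/kg
After stage 3: salt = 1,701,132,000 + 3,350,000×3.1 = 1,711,517,000; volume = 72,340,000 m³
S = 1,711,517,000 / 72,340,000 = 23.6593 g/kg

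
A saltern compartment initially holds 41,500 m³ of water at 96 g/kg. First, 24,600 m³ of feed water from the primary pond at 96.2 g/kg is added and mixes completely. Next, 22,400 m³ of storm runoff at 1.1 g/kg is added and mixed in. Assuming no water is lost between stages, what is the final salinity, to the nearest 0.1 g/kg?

72.0 g/kg

Total salt / total volume:
Initial salt = 41,500×96 = 3,984,000
After stage 1: salt = 3,984,000 + 24,600×96.2 = 6,350,520; volume = 66,100 m³; S = 96.074 g/kg
After stage 2: salt = 6,350,520 + 22,400×1.1 = 6,375,160; volume = 88,500 m³
S = 6,375,160 / 88,500 = 72.0357 g/kg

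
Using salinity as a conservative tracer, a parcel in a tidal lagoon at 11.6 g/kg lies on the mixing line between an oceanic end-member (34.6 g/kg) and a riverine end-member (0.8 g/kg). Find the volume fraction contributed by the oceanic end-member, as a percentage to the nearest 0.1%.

32.0%

Let g be the oceanic fraction. Salt balance per unit volume:
g×34.6 + (1−g)×0.8 = 11.6
g = (11.6 − 0.8) / (34.6 − 0.8) = 10.8/33.8 = 0.3195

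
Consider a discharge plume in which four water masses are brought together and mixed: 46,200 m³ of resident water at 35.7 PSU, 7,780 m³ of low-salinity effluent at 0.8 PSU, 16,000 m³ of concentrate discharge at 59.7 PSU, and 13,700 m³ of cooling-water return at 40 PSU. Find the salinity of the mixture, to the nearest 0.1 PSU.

Conserving salt mass:
salt = 46,200×35.7 + 7,780×0.8 + 16,000×59.7 + 13,700×40 = 1,649,340 + 6,224 + 955,200 + 548,000 = 3,158,764
volume = 46,200 + 7,780 + 16,000 + 13,700 = 83,680 m³
S = 3,158,764 / 83,680 = 37.748 PSU

37.7 PSU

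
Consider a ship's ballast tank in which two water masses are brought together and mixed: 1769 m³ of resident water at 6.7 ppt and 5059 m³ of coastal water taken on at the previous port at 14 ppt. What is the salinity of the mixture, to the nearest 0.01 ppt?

Total salt / total volume:
salt = 1,769×6.7 + 5,059×14 = 11,852.3 + 70,826 = 82,678.3
volume = 1,769 + 5,059 = 6,828 m³
S = 82,678.3 / 6,828 = 12.1087 ppt

12.11 ppt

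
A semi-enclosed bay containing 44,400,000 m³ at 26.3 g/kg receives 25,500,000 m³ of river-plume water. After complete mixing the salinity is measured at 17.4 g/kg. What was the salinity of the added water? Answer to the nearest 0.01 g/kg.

Salt balance: 44,400,000×26.3 + 25,500,000×S = 69,900,000×17.4
1,167,720,000 + 25,500,000·S = 1,216,260,000
S = (1,216,260,000 − 1,167,720,000) / 25,500,000 = 1.9035 g/kg

1.90 g/kg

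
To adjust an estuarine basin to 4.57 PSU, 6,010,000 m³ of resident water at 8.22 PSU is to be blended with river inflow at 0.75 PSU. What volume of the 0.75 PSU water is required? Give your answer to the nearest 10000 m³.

5740000 m³

Salt balance: 6,010,000×8.22 + V×0.75 = (6,010,000+V)×4.57
49,402,200 + 0.75V = 27,465,700 + 4.57V
21,936,500 = 3.82V
V = 5,742,539.27 m³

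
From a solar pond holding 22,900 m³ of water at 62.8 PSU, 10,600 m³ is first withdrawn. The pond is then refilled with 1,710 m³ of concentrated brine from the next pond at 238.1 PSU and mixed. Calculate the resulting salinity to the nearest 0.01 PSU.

84.20 PSU

Remaining after removal: 12,300 m³ at 62.8 PSU (salt = 772,440)
After addition: salt = 772,440 + 1,710×238.1 = 1,179,591; volume = 14,010 m³
S = 1,179,591 / 14,010 = 84.1964 PSU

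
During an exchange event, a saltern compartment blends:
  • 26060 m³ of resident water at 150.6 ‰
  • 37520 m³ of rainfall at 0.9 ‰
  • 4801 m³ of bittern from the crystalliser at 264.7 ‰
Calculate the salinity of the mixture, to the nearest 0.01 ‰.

By conservation of dissolved salt,
salt = 26,060×150.6 + 37,520×0.9 + 4,801×264.7 = 3,924,636 + 33,768 + 1,270,824.7 = 5,229,228.7
volume = 26,060 + 37,520 + 4,801 = 68,381 m³
S = 5,229,228.7 / 68,381 = 76.472 ‰

76.47 ‰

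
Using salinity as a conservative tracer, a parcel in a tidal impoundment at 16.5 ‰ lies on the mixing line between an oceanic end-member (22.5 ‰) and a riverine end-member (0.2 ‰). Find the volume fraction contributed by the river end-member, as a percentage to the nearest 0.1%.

26.9%

Let f be the freshwater fraction. Salt balance per unit volume:
f×0.2 + (1−f)×22.5 = 16.5
f = (22.5 − 16.5) / (22.5 − 0.2) = 6/22.3 = 0.2691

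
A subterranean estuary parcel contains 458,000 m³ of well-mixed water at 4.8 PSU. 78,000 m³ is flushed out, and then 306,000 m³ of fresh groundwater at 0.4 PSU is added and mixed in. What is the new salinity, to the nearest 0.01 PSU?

2.84 PSU

Remaining after removal: 380,000 m³ at 4.8 PSU (salt = 1,824,000)
After addition: salt = 1,824,000 + 306,000×0.4 = 1,946,400; volume = 686,000 m³
S = 1,946,400 / 686,000 = 2.8373 PSU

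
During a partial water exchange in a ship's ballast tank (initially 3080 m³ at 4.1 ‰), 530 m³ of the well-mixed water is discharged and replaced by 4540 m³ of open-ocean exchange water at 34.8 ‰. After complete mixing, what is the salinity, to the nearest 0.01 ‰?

23.76 ‰

Remaining after removal: 2,550 m³ at 4.1 ‰ (salt = 10,455)
After addition: salt = 10,455 + 4,540×34.8 = 168,447; volume = 7,090 m³
S = 168,447 / 7,090 = 23.7584 ‰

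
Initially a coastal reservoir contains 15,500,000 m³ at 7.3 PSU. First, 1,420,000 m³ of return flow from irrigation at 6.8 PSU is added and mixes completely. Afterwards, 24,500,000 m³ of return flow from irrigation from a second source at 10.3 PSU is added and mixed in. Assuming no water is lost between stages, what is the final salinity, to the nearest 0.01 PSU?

9.06 PSU

Mass of salt is conserved:
Initial salt = 15,500,000×7.3 = 113,150,000
After stage 1: salt = 113,150,000 + 1,420,000×6.8 = 122,806,000; volume = 16,920,000 m³; S = 7.258 PSU
After stage 2: salt = 122,806,000 + 24,500,000×10.3 = 375,156,000; volume = 41,420,000 m³
S = 375,156,000 / 41,420,000 = 9.0574 PSU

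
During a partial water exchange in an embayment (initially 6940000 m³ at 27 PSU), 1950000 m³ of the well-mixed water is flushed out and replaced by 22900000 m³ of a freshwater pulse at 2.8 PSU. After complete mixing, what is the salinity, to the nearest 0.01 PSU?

7.13 PSU

Remaining after removal: 4,990,000 m³ at 27 PSU (salt = 134,730,000)
After addition: salt = 134,730,000 + 22,900,000×2.8 = 198,850,000; volume = 27,890,000 m³
S = 198,850,000 / 27,890,000 = 7.1298 PSU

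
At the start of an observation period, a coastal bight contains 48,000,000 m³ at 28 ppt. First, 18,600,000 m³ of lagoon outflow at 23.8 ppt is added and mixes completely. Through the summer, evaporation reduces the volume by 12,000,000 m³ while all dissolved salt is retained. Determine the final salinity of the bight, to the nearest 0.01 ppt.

After mixing: salt = 48,000,000×28 + 18,600,000×23.8 = 1,786,680,000; volume = 66,600,000 m³
After evaporation: salt unchanged = 1,786,680,000; volume = 66,600,000 − 12,000,000 = 54,600,000 m³
S = 1,786,680,000 / 54,600,000 = 32.7231 ppt

32.72 ppt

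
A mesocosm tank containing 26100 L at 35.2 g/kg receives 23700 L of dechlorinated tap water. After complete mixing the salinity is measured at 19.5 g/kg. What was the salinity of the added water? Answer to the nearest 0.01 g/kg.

Salt balance: 26,100×35.2 + 23,700×S = 49,800×19.5
918,720 + 23,700·S = 971,100
S = (971,100 − 918,720) / 23,700 = 2.2101 g/kg

2.21 g/kg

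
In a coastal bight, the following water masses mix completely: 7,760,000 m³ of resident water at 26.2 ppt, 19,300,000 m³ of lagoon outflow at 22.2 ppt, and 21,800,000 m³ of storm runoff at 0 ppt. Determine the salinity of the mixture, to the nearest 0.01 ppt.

Weighted by volume,
salt = 7,760,000×26.2 + 19,300,000×22.2 + 21,800,000×0 = 203,312,000 + 428,460,000 + 0 = 631,772,000
volume = 7,760,000 + 19,300,000 + 21,800,000 = 48,860,000 m³
S = 631,772,000 / 48,860,000 = 12.9302 ppt

12.93 ppt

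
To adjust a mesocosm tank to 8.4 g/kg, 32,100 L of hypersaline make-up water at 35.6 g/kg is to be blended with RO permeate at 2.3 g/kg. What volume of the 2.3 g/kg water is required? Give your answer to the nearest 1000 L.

143000 L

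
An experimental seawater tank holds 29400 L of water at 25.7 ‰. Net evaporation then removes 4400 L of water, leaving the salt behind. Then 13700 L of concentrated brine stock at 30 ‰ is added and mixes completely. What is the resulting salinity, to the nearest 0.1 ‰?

After evaporation: salt = 29,400×25.7 = 755,580; volume = 29,400 − 4,400 = 25,000 L
After mixing: salt = 755,580 + 13,700×30 = 1,166,580; volume = 25,000 + 13,700 = 38,700 L
S = 1,166,580 / 38,700 = 30.1442 ‰

30.1 ‰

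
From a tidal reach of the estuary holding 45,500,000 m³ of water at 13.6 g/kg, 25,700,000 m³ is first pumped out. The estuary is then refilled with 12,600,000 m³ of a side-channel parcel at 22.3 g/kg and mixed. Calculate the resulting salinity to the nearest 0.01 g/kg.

16.98 g/kg

Remaining after removal: 19,800,000 m³ at 13.6 g/kg (salt = 269,280,000)
After addition: salt = 269,280,000 + 12,600,000×22.3 = 550,260,000; volume = 32,400,000 m³
S = 550,260,000 / 32,400,000 = 16.9833 g/kg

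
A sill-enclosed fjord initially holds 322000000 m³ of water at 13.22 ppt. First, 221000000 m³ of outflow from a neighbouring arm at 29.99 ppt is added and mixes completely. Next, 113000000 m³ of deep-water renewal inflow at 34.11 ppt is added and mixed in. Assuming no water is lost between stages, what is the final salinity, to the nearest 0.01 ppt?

22.47 ppt

Mass of salt is conserved:
Initial salt = 322,000,000×13.22 = 4,256,840,000
After stage 1: salt = 4,256,840,000 + 221,000,000×29.99 = 10,884,630,000; volume = 543,000,000 m³; S = 20.045 ppt
After stage 2: salt = 10,884,630,000 + 113,000,000×34.11 = 14,739,060,000; volume = 656,000,000 m³
S = 14,739,060,000 / 656,000,000 = 22.4681 ppt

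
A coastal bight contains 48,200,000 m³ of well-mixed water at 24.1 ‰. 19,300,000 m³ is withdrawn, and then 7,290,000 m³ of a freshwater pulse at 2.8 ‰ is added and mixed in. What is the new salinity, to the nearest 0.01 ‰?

19.81 ‰

Remaining after removal: 28,900,000 m³ at 24.1 ‰ (salt = 696,490,000)
After addition: salt = 696,490,000 + 7,290,000×2.8 = 716,902,000; volume = 36,190,000 m³
S = 716,902,000 / 36,190,000 = 19.8094 ‰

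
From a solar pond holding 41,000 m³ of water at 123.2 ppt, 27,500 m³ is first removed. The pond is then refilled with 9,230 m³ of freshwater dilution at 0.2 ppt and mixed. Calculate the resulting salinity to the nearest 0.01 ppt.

Remaining after removal: 13,500 m³ at 123.2 ppt (salt = 1,663,200)
After addition: salt = 1,663,200 + 9,230×0.2 = 1,665,046; volume = 22,730 m³
S = 1,665,046 / 22,730 = 73.2532 ppt

73.25 ppt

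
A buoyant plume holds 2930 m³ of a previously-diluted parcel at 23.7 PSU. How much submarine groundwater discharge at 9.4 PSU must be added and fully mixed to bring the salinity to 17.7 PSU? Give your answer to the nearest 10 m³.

2120 m³

Salt balance: 2,930×23.7 + V×9.4 = (2,930+V)×17.7
69,441 + 9.4V = 51,861 + 17.7V
17,580 = 8.3V
V = 2,118.07 m³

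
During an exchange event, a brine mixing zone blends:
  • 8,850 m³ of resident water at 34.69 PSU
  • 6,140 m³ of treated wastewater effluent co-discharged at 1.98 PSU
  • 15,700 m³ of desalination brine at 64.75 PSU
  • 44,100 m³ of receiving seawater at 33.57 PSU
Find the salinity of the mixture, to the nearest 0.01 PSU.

Weighted by volume,
salt = 8,850×34.69 + 6,140×1.98 + 15,700×64.75 + 44,100×33.57 = 307,006.5 + 12,157.2 + 1,016,575 + 1,480,437 = 2,816,175.7
volume = 8,850 + 6,140 + 15,700 + 44,100 = 74,790 m³
S = 2,816,175.7 / 74,790 = 37.6544 PSU

37.65 PSU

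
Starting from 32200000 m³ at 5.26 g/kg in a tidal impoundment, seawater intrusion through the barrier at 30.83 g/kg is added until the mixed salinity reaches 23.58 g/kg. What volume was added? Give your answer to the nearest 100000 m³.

81400000 m³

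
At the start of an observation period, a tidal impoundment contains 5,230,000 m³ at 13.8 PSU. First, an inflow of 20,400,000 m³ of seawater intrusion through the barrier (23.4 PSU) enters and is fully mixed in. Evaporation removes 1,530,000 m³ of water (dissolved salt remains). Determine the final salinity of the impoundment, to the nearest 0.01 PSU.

After mixing: salt = 5,230,000×13.8 + 20,400,000×23.4 = 549,534,000; volume = 25,630,000 m³
After evaporation: salt unchanged = 549,534,000; volume = 25,630,000 − 1,530,000 = 24,100,000 m³
S = 549,534,000 / 24,100,000 = 22.8022 PSU

22.80 PSU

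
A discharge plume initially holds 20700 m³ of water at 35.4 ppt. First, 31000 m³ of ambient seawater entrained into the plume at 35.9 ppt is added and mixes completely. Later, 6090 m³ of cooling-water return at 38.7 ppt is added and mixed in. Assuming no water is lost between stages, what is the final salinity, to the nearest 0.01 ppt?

36.02 ppt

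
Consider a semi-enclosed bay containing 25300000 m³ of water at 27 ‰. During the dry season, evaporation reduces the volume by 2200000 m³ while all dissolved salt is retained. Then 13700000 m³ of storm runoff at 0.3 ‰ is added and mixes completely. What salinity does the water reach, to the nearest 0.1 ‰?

After evaporation: salt = 25,300,000×27 = 683,100,000; volume = 25,300,000 − 2,200,000 = 23,100,000 m³
After mixing: salt = 683,100,000 + 13,700,000×0.3 = 687,210,000; volume = 23,100,000 + 13,700,000 = 36,800,000 m³
S = 687,210,000 / 36,800,000 = 18.6742 ‰

18.7 ‰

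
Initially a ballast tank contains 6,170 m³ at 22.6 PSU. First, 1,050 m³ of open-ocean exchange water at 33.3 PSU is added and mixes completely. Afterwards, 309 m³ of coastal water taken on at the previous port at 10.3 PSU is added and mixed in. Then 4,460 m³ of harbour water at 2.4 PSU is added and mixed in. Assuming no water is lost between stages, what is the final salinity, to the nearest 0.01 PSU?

15.71 PSU

Mass of salt is conserved:
Initial salt = 6,170×22.6 = 139,442
After stage 1: salt = 139,442 + 1,050×33.3 = 174,407; volume = 7,220 m³; S = 24.156 PSU
After stage 2: salt = 174,407 + 309×10.3 = 177,589.7; volume = 7,529 m³; S = 23.587 PSU
After stage 3: salt = 177,589.7 + 4,460×2.4 = 188,293.7; volume = 11,989 m³
S = 188,293.7 / 11,989 = 15.7055 PSU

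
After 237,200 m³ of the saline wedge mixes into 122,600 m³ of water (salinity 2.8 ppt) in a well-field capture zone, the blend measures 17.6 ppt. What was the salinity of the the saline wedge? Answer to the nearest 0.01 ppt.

25.25 ppt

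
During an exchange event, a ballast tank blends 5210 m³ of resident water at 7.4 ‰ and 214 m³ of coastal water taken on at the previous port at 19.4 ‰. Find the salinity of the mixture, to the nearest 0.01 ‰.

Total salt / total volume:
salt = 5,210×7.4 + 214×19.4 = 38,554 + 4,151.6 = 42,705.6
volume = 5,210 + 214 = 5,424 m³
S = 42,705.6 / 5,424 = 7.8735 ‰

7.87 ‰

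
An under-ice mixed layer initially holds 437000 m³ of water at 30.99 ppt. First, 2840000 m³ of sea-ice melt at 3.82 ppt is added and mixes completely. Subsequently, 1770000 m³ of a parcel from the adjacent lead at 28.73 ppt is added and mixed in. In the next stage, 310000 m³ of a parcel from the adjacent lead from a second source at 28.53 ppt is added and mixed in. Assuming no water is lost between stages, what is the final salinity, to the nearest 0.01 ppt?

Mass of salt is conserved:
Initial salt = 437,000×30.99 = 13,542,630
After stage 1: salt = 13,542,630 + 2,840,000×3.82 = 24,391,430; volume = 3,277,000 m³; S = 7.443 ppt
After stage 2: salt = 24,391,430 + 1,770,000×28.73 = 75,243,530; volume = 5,047,000 m³; S = 14.909 ppt
After stage 3: salt = 75,243,530 + 310,000×28.53 = 84,087,830; volume = 5,357,000 m³
S = 84,087,830 / 5,357,000 = 15.6968 ppt

15.70 ppt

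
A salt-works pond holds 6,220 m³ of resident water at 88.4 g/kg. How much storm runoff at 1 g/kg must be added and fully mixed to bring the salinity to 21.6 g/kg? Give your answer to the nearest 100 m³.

Salt balance: 6,220×88.4 + V×1 = (6,220+V)×21.6
549,848 + 1V = 134,352 + 21.6V
415,496 = 20.6V
V = 20,169.71 m³

20200 m³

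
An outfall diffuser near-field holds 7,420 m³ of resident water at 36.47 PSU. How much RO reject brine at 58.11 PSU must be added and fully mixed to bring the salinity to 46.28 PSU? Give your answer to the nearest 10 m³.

Salt balance: 7,420×36.47 + V×58.11 = (7,420+V)×46.28
270,607.4 + 58.11V = 343,397.6 + 46.28V
72,790.2 = 11.83V
V = 6,153.02 m³

6150 m³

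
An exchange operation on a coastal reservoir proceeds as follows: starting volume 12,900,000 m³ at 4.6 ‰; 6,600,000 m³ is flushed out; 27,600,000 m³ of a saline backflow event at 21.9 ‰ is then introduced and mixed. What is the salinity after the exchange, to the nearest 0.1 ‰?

Remaining after removal: 6,300,000 m³ at 4.6 ‰ (salt = 28,980,000)
After addition: salt = 28,980,000 + 27,600,000×21.9 = 633,420,000; volume = 33,900,000 m³
S = 633,420,000 / 33,900,000 = 18.685 ‰

18.7 ‰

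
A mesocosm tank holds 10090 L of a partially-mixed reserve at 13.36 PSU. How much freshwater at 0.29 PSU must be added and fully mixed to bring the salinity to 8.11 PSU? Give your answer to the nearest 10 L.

Salt balance: 10,090×13.36 + V×0.29 = (10,090+V)×8.11
134,802.4 + 0.29V = 81,829.9 + 8.11V
52,972.5 = 7.82V
V = 6,773.98 L

6770 L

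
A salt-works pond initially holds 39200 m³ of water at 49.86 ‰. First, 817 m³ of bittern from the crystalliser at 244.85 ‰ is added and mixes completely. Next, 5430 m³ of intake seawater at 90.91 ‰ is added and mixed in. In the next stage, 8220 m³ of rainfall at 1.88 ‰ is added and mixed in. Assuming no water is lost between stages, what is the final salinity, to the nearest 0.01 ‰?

49.63 ‰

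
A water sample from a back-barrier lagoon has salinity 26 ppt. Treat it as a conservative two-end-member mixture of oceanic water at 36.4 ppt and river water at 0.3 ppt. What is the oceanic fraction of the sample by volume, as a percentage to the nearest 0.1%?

Let g be the oceanic fraction. Salt balance per unit volume:
g×36.4 + (1−g)×0.3 = 26
g = (26 − 0.3) / (36.4 − 0.3) = 25.7/36.1 = 0.7119

71.2%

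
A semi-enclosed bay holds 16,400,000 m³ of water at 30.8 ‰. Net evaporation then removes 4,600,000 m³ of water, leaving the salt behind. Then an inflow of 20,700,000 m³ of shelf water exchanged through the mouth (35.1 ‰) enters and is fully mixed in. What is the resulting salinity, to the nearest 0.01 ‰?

37.90 ‰

After evaporation: salt = 16,400,000×30.8 = 505,120,000; volume = 16,400,000 − 4,600,000 = 11,800,000 m³
After mixing: salt = 505,120,000 + 20,700,000×35.1 = 1,231,690,000; volume = 11,800,000 + 20,700,000 = 32,500,000 m³
S = 1,231,690,000 / 32,500,000 = 37.8982 ‰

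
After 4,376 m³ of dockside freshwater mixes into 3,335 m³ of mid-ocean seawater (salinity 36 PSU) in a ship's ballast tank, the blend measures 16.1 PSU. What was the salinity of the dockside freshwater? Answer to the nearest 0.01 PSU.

Salt balance: 3,335×36 + 4,376×S = 7,711×16.1
120,060 + 4,376·S = 124,147.1
S = (124,147.1 − 120,060) / 4,376 = 0.934 PSU

0.93 PSU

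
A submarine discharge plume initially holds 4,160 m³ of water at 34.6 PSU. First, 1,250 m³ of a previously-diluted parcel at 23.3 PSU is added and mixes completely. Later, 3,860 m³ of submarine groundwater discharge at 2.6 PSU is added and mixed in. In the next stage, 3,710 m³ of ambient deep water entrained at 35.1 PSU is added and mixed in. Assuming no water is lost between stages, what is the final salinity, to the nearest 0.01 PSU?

24.14 PSU

Mass of salt is conserved:
Initial salt = 4,160×34.6 = 143,936
After stage 1: salt = 143,936 + 1,250×23.3 = 173,061; volume = 5,410 m³; S = 31.989 PSU
After stage 2: salt = 173,061 + 3,860×2.6 = 183,097; volume = 9,270 m³; S = 19.752 PSU
After stage 3: salt = 183,097 + 3,710×35.1 = 313,318; volume = 12,980 m³
S = 313,318 / 12,980 = 24.1385 PSU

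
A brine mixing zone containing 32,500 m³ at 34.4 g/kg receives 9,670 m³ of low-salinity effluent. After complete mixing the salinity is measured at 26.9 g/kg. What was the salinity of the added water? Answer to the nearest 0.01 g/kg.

1.69 g/kg

Salt balance: 32,500×34.4 + 9,670×S = 42,170×26.9
1,118,000 + 9,670·S = 1,134,373
S = (1,134,373 − 1,118,000) / 9,670 = 1.6932 g/kg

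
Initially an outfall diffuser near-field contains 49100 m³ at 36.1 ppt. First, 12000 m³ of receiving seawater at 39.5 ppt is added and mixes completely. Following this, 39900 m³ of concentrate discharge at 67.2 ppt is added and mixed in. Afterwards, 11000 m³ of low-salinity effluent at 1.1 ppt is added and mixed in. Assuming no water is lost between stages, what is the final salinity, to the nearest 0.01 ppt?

44.11 ppt

Salt balance:
Initial salt = 49,100×36.1 = 1,772,510
After stage 1: salt = 1,772,510 + 12,000×39.5 = 2,246,510; volume = 61,100 m³; S = 36.768 ppt
After stage 2: salt = 2,246,510 + 39,900×67.2 = 4,927,790; volume = 101,000 m³; S = 48.79 ppt
After stage 3: salt = 4,927,790 + 11,000×1.1 = 4,939,890; volume = 112,000 m³
S = 4,939,890 / 112,000 = 44.1062 ppt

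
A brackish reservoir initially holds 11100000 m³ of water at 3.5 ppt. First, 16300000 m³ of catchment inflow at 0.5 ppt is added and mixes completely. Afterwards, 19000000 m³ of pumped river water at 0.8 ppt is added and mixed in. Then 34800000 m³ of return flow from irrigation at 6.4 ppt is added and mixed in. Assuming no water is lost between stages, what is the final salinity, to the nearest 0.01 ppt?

Mass of salt is conserved:
Initial salt = 11,100,000×3.5 = 38,850,000
After stage 1: salt = 38,850,000 + 16,300,000×0.5 = 47,000,000; volume = 27,400,000 m³; S = 1.715 ppt
After stage 2: salt = 47,000,000 + 19,000,000×0.8 = 62,200,000; volume = 46,400,000 m³; S = 1.341 ppt
After stage 3: salt = 62,200,000 + 34,800,000×6.4 = 284,920,000; volume = 81,200,000 m³
S = 284,920,000 / 81,200,000 = 3.5089 ppt

3.51 ppt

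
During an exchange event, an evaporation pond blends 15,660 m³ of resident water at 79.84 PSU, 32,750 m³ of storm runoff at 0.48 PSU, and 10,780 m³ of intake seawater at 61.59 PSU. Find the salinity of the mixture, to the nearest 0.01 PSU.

32.61 PSU

Salt balance:
salt = 15,660×79.84 + 32,750×0.48 + 10,780×61.59 = 1,250,294.4 + 15,720 + 663,940.2 = 1,929,954.6
volume = 15,660 + 32,750 + 10,780 = 59,190 m³
S = 1,929,954.6 / 59,190 = 32.6061 PSU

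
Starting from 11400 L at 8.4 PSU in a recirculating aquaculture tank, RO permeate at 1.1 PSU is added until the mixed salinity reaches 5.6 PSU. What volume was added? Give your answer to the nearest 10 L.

Salt balance: 11,400×8.4 + V×1.1 = (11,400+V)×5.6
95,760 + 1.1V = 63,840 + 5.6V
31,920 = 4.5V
V = 7,093.33 L

7090 L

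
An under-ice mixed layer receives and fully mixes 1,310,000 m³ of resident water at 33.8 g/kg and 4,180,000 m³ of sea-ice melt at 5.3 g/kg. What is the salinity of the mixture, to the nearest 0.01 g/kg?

Salt balance:
salt = 1,310,000×33.8 + 4,180,000×5.3 = 44,278,000 + 22,154,000 = 66,432,000
volume = 1,310,000 + 4,180,000 = 5,490,000 m³
S = 66,432,000 / 5,490,000 = 12.1005 g/kg

12.10 g/kg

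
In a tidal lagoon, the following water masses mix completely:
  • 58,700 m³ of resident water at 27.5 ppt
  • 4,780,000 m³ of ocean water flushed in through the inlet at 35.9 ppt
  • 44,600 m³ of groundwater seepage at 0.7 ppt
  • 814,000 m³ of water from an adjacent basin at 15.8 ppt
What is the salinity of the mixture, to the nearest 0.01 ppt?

By conservation of dissolved salt,
salt = 58,700×27.5 + 4,780,000×35.9 + 44,600×0.7 + 814,000×15.8 = 1,614,250 + 171,602,000 + 31,220 + 12,861,200 = 186,108,670
volume = 58,700 + 4,780,000 + 44,600 + 814,000 = 5,697,300 m³
S = 186,108,670 / 5,697,300 = 32.6661 ppt

32.67 ppt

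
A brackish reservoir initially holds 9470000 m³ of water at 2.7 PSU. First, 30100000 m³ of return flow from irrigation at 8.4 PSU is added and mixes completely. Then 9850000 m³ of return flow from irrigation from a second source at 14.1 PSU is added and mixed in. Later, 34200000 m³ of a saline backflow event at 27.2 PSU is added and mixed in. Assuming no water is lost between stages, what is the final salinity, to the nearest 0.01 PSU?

16.11 PSU

Total salt / total volume:
Initial salt = 9,470,000×2.7 = 25,569,000
After stage 1: salt = 25,569,000 + 30,100,000×8.4 = 278,409,000; volume = 39,570,000 m³; S = 7.036 PSU
After stage 2: salt = 278,409,000 + 9,850,000×14.1 = 417,294,000; volume = 49,420,000 m³; S = 8.444 PSU
After stage 3: salt = 417,294,000 + 34,200,000×27.2 = 1,347,534,000; volume = 83,620,000 m³
S = 1,347,534,000 / 83,620,000 = 16.115 PSU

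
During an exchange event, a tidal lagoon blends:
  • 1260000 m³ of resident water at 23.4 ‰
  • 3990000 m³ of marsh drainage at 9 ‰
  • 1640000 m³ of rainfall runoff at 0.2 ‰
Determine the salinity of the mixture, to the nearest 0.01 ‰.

9.54 ‰

Total salt / total volume:
salt = 1,260,000×23.4 + 3,990,000×9 + 1,640,000×0.2 = 29,484,000 + 35,910,000 + 328,000 = 65,722,000
volume = 1,260,000 + 3,990,000 + 1,640,000 = 6,890,000 m³
S = 65,722,000 / 6,890,000 = 9.5388 ‰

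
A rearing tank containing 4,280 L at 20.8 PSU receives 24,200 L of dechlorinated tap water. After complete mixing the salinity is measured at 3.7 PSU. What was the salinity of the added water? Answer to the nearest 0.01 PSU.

0.68 PSU

Salt balance: 4,280×20.8 + 24,200×S = 28,480×3.7
89,024 + 24,200·S = 105,376
S = (105,376 − 89,024) / 24,200 = 0.6757 PSU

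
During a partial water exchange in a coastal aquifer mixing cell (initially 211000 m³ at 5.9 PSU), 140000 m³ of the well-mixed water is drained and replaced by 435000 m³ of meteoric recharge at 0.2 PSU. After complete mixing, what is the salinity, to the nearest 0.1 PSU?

1.0 PSU

Remaining after removal: 71,000 m³ at 5.9 PSU (salt = 418,900)
After addition: salt = 418,900 + 435,000×0.2 = 505,900; volume = 506,000 m³
S = 505,900 / 506,000 = 0.9998 PSU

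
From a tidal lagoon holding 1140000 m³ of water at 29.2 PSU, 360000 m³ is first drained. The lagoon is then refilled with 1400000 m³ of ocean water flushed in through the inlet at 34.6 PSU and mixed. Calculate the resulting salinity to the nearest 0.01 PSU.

32.67 PSU

Remaining after removal: 780,000 m³ at 29.2 PSU (salt = 22,776,000)
After addition: salt = 22,776,000 + 1,400,000×34.6 = 71,216,000; volume = 2,180,000 m³
S = 71,216,000 / 2,180,000 = 32.6679 PSU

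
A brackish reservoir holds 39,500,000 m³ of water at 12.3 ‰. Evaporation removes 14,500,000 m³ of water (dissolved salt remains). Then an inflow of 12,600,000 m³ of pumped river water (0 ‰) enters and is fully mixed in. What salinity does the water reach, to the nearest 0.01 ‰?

12.92 ‰

After evaporation: salt = 39,500,000×12.3 = 485,850,000; volume = 39,500,000 − 14,500,000 = 25,000,000 m³
After mixing: salt = 485,850,000 + 12,600,000×0 = 485,850,000; volume = 25,000,000 + 12,600,000 = 37,600,000 m³
S = 485,850,000 / 37,600,000 = 12.9215 ‰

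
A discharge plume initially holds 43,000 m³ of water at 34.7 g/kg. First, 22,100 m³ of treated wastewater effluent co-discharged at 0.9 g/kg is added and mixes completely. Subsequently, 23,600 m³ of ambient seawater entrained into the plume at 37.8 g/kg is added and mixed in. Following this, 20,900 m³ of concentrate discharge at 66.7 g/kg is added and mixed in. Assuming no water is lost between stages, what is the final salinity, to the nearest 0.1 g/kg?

34.7 g/kg

Mass of salt is conserved:
Initial salt = 43,000×34.7 = 1,492,100
After stage 1: salt = 1,492,100 + 22,100×0.9 = 1,511,990; volume = 65,100 m³; S = 23.226 g/kg
After stage 2: salt = 1,511,990 + 23,600×37.8 = 2,404,070; volume = 88,700 m³; S = 27.103 g/kg
After stage 3: salt = 2,404,070 + 20,900×66.7 = 3,798,100; volume = 109,600 m³
S = 3,798,100 / 109,600 = 34.6542 g/kg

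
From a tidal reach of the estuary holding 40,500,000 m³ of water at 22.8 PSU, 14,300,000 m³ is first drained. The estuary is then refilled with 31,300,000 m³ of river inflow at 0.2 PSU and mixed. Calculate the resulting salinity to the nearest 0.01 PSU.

10.50 PSU

Remaining after removal: 26,200,000 m³ at 22.8 PSU (salt = 597,360,000)
After addition: salt = 597,360,000 + 31,300,000×0.2 = 603,620,000; volume = 57,500,000 m³
S = 603,620,000 / 57,500,000 = 10.4977 PSU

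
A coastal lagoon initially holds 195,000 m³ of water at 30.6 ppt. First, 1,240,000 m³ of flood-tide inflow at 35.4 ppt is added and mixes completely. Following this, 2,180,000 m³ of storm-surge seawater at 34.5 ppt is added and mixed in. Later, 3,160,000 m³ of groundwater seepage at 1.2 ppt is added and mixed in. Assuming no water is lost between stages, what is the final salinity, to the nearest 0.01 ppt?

19.02 ppt

By conservation of dissolved salt,
Initial salt = 195,000×30.6 = 5,967,000
After stage 1: salt = 5,967,000 + 1,240,000×35.4 = 49,863,000; volume = 1,435,000 m³; S = 34.748 ppt
After stage 2: salt = 49,863,000 + 2,180,000×34.5 = 125,073,000; volume = 3,615,000 m³; S = 34.598 ppt
After stage 3: salt = 125,073,000 + 3,160,000×1.2 = 128,865,000; volume = 6,775,000 m³
S = 128,865,000 / 6,775,000 = 19.0207 ppt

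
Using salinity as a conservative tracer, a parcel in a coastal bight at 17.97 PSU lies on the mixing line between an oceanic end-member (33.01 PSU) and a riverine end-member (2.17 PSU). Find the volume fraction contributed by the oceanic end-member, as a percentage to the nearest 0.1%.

51.2%

Let g be the oceanic fraction. Salt balance per unit volume:
g×33.01 + (1−g)×2.17 = 17.97
g = (17.97 − 2.17) / (33.01 − 2.17) = 15.8/30.84 = 0.5123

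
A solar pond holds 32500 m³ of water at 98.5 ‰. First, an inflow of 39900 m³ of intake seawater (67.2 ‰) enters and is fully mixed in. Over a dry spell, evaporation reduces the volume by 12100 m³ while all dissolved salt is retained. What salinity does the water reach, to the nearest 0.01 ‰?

97.55 ‰

After mixing: salt = 32,500×98.5 + 39,900×67.2 = 5,882,530; volume = 72,400 m³
After evaporation: salt unchanged = 5,882,530; volume = 72,400 − 12,100 = 60,300 m³
S = 5,882,530 / 60,300 = 97.5544 ‰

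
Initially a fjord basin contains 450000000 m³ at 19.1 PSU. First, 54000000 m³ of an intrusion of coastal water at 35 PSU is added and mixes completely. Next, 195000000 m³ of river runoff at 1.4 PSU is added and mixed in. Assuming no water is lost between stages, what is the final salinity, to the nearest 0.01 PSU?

Weighted by volume,
Initial salt = 450,000,000×19.1 = 8,595,000,000
After stage 1: salt = 8,595,000,000 + 54,000,000×35 = 10,485,000,000; volume = 504,000,000 m³; S = 20.804 PSU
After stage 2: salt = 10,485,000,000 + 195,000,000×1.4 = 10,758,000,000; volume = 699,000,000 m³
S = 10,758,000,000 / 699,000,000 = 15.3906 PSU

15.39 PSU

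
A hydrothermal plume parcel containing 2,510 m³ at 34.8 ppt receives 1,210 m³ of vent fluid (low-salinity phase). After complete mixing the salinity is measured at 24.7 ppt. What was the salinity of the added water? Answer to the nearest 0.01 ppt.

3.75 ppt

Salt balance: 2,510×34.8 + 1,210×S = 3,720×24.7
87,348 + 1,210·S = 91,884
S = (91,884 − 87,348) / 1,210 = 3.7488 ppt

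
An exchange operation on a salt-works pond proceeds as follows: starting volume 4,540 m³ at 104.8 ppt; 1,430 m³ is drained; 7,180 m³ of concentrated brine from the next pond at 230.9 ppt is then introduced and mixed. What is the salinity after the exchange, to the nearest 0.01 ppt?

Remaining after removal: 3,110 m³ at 104.8 ppt (salt = 325,928)
After addition: salt = 325,928 + 7,180×230.9 = 1,983,790; volume = 10,290 m³
S = 1,983,790 / 10,290 = 192.7881 ppt

192.79 ppt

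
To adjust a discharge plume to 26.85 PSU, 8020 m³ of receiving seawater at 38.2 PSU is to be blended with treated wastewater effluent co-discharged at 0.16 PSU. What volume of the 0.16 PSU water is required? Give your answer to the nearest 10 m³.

3410 m³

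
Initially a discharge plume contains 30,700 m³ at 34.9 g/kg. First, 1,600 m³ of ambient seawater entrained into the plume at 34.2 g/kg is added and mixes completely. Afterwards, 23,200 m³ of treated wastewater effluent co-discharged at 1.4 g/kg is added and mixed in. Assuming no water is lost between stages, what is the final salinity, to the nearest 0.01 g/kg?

20.88 g/kg

Conserving salt mass:
Initial salt = 30,700×34.9 = 1,071,430
After stage 1: salt = 1,071,430 + 1,600×34.2 = 1,126,150; volume = 32,300 m³; S = 34.865 g/kg
After stage 2: salt = 1,126,150 + 23,200×1.4 = 1,158,630; volume = 55,500 m³
S = 1,158,630 / 55,500 = 20.8762 g/kg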